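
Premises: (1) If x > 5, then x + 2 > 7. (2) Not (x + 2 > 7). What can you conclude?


Modus tollens: from (P → Q) and ¬Q, infer ¬P.
Q = 'x + 2 > 7' is denied; since P → Q, P must also fail.

Not (x > 5).


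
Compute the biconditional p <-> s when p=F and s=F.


Biconditional is true when both operands have the same truth value.
Substitute: p=F, s=F.
F <-> F evaluates to T.

T


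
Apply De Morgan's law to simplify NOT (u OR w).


De Morgan: the negation of a disjunction is the conjunction of the negations.
Distribute NOT across OR, flipping it to AND, and negate each literal.

(NOT u) AND (NOT w)


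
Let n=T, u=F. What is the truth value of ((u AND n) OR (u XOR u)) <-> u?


Substitute n=T, u=F:
u AND n = F AND T = F
u XOR u = F XOR F = F
(u AND n) OR (u XOR u) = F OR F = F
((u AND n) OR (u XOR u)) <-> u = F <-> F = T

T


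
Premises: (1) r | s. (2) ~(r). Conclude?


Disjunctive syllogism: from (P ∨ Q) and ¬P, infer Q.
One disjunct, 'r', is ruled out; the other must hold.

s


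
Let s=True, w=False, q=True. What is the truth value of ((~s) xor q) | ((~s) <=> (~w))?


Substitute s=True, w=False, q=True:
~s = False
(~s) xor q = False xor True = True
~s = False
~w = True
(~s) <=> (~w) = False <=> True = False
((~s) xor q) | ((~s) <=> (~w)) = True | False = True

True


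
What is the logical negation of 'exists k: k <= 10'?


¬(forall x: φ) = exists x: ¬φ, and ¬(exists x: φ) = forall x: ¬φ.
Apply to the existential statement.

forall k: ~(k <= 10)


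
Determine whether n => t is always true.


Build the truth table over {n, t}:
n | t | φ
---------
False | False | True
True | False | False
False | True | True
True | True | True
Counterexample at row 2: with n=True, t=False, the formula is False.

No, it is not a tautology.


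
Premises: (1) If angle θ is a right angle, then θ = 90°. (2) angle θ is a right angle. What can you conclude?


Modus ponens: from (P → Q) and P, infer Q.
P = 'angle θ is a right angle' is asserted, and P → Q holds, so Q follows.

θ = 90°.


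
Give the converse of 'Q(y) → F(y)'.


The converse of (P → Q) is (Q → P). It is not in general equivalent to the original.
Here P = 'Q(y)' and Q = 'F(y)'.

If F(y), then Q(y).


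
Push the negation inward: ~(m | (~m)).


De Morgan: the negation of a disjunction is the conjunction of the negations.
Distribute ~ across |, flipping it to &, and negate each literal.

(~m) & m


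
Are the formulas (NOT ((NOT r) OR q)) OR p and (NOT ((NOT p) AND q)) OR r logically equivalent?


Compare truth tables:
p | q | r | φ | ψ
-----------------
F | F | F | F | T
T | F | F | T | T
F | T | F | F | F
T | T | F | T | T
F | F | T | T | T
T | F | T | T | T
F | T | T | F | T
T | T | T | T | T
They differ at row 1 (p=F, q=F, r=F): φ=F but ψ=T.

No, they are not logically equivalent.


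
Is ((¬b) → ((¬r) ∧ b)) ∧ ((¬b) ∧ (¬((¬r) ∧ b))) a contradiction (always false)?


Truth table over {b, r}:
b | r | φ
---------
F | F | F
T | F | F
F | T | F
T | T | F
Every row is false.

Yes, it is a contradiction.


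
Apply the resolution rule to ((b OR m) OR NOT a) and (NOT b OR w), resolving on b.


The clauses contain complementary literals b and NOTb.
Resolution eliminates this pair and disjoins the remaining literals (merging duplicates).

((m OR NOT a) OR w)


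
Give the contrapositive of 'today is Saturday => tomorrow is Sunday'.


The contrapositive of (P → Q) is (¬Q → ¬P); it is logically equivalent to the original.
Here P = 'today is Saturday' and Q = 'tomorrow is Sunday'.

If not (tomorrow is Sunday), then not (today is Saturday).


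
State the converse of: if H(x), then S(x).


The converse of (P → Q) is (Q → P). It is not in general equivalent to the original.
Here P = 'H(x)' and Q = 'S(x)'.

If S(x), then H(x).


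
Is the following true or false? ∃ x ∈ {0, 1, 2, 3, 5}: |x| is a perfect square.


Evaluate the predicate on each element: 0:T, 1:T, 2:F, 3:F, 5:F.
Witness x = 0 satisfies the predicate.

T


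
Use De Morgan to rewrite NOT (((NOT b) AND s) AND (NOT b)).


De Morgan: the negation of a conjunction is the disjunction of the negations.
Distribute NOT across AND, flipping it to OR, and negate each literal.

(b OR (NOT s)) OR b


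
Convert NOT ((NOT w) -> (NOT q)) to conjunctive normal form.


Step 1: Rewrite (¬w) → (¬q) as ¬(¬w) ∨ (¬q).
Step 2: Negate: ¬(¬(¬w) ∨ (¬q)) = (¬w) ∧ ¬(¬q) (De Morgan + double negation).
Step 3: Eliminate any double negations (¬¬X = X).

(NOT w) AND q


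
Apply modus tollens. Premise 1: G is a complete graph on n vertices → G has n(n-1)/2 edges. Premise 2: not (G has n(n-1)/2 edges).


Modus tollens: from (P → Q) and ¬Q, infer ¬P.
Q = 'G has n(n-1)/2 edges' is denied; since P → Q, P must also fail.

Not (G is a complete graph on n vertices).


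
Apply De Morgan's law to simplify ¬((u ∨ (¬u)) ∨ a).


De Morgan: the negation of a disjunction is the conjunction of the negations.
Distribute ¬ across ∨, flipping it to ∧, and negate each literal.

((¬u) ∧ u) ∧ (¬a)


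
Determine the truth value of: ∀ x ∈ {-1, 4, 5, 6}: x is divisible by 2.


Evaluate the predicate on each element: -1:F, 4:T, 5:F, 6:T.
Counterexample x = -1 fails the predicate.

F


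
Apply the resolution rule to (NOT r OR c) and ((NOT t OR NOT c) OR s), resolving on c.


The clauses contain complementary literals c and NOTc.
Resolution eliminates this pair and disjoins the remaining literals (merging duplicates).

((NOT r OR NOT t) OR s)


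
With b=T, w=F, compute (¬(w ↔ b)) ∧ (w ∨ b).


Substitute b=T, w=F:
w ↔ b = F ↔ T = F
¬(w ↔ b) = T
w ∨ b = F ∨ T = T
(¬(w ↔ b)) ∧ (w ∨ b) = T ∧ T = T

T


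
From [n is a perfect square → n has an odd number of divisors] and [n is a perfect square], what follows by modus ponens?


Modus ponens: from (P → Q) and P, infer Q.
P = 'n is a perfect square' is asserted, and P → Q holds, so Q follows.

n has an odd number of divisors.


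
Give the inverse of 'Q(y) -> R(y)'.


The inverse of (P → Q) is (¬P → ¬Q). It is equivalent to the converse, not to the original.
Here P = 'Q(y)' and Q = 'R(y)'.

If not (Q(y)), then not (R(y)).


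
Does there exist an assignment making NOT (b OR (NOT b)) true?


Check all 2 assignments over {b}:
b | φ
-----
F | F
T | F
No assignment makes the formula true.

Unsatisfiable.


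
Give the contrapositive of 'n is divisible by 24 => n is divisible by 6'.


The contrapositive of (P → Q) is (¬Q → ¬P); it is logically equivalent to the original.
Here P = 'n is divisible by 24' and Q = 'n is divisible by 6'.

If not (n is divisible by 6), then not (n is divisible by 24).


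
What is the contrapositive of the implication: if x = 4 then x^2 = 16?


The contrapositive of (P → Q) is (¬Q → ¬P); it is logically equivalent to the original.
Here P = 'x = 4' and Q = 'x^2 = 16'.

If not (x^2 = 16), then not (x = 4).


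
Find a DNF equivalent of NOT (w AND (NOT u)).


Step 1: Apply De Morgan: ¬(w ∧ (¬u)) = ¬w ∨ ¬(¬u).
Step 2: Eliminate any double negations (¬¬X = X).

(NOT w) OR u


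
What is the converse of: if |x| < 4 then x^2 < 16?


The converse of (P → Q) is (Q → P). It is not in general equivalent to the original.
Here P = '|x| < 4' and Q = 'x^2 < 16'.

If x^2 < 16, then |x| < 4.


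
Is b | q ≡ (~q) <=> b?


Compare truth tables:
b | q | φ | ψ
-------------
False | False | False | False
True | False | True | True
False | True | True | True
True | True | True | False
They differ at row 4 (b=True, q=True): φ=True but ψ=False.

No, they are not logically equivalent.


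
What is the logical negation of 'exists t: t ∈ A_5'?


¬(forall x: φ) = exists x: ¬φ, and ¬(exists x: φ) = forall x: ¬φ.
Apply to the existential statement.

forall t: ~(t ∈ A_5)


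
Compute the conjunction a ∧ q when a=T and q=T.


Conjunction is true only when both operands are true.
Substitute: a=T, q=T.
T ∧ T evaluates to T.

T


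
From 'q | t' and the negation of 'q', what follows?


Disjunctive syllogism: from (P ∨ Q) and ¬P, infer Q.
One disjunct, 'q', is ruled out; the other must hold.

t


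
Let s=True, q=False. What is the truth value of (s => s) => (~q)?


Substitute s=True, q=False:
s => s = True => True = True
~q = True
(s => s) => (~q) = True => True = True

True


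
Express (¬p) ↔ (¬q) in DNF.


Step 1: (¬p) ↔ (¬q) is true exactly when both agree: ((¬p) ∧ (¬q)) ∨ (¬(¬p) ∧ ¬(¬q)).
Step 2: Eliminate any double negations (¬¬X = X).

((¬p) ∧ (¬q)) ∨ (p ∧ q)


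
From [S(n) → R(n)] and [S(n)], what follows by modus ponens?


Modus ponens: from (P → Q) and P, infer Q.
P = 'S(n)' is asserted, and P → Q holds, so Q follows.

R(n).


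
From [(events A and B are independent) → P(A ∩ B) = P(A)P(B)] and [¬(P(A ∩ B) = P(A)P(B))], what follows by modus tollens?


Modus tollens: from (P → Q) and ¬Q, infer ¬P.
Q = 'P(A ∩ B) = P(A)P(B)' is denied; since P → Q, P must also fail.

Not ((events A and B are independent)).


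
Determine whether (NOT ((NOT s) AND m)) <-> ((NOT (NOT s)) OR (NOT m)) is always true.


Build the truth table over {m, s}:
m | s | φ
---------
F | F | T
T | F | T
F | T | T
T | T | T
Every row evaluates to true.

Yes, it is a tautology.


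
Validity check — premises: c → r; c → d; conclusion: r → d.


This is (no valid rule). There exist truth assignments where the premises are all true but the conclusion is false.

Invalid.


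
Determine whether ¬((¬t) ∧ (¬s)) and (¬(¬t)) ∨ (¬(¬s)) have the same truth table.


Compare truth tables:
s | t | φ | ψ
-------------
F | F | F | F
T | F | T | T
F | T | T | T
T | T | T | T
The columns φ and ψ agree on every row.

Yes, they are logically equivalent.


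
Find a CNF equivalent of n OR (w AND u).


Step 1: Distribute ∨ over ∧: n ∨ (w ∧ u) = (n ∨ w) ∧ (n ∨ u).

(n OR w) AND (n OR u)


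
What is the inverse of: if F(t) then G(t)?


The inverse of (P → Q) is (¬P → ¬Q). It is equivalent to the converse, not to the original.
Here P = 'F(t)' and Q = 'G(t)'.

If not (F(t)), then not (G(t)).


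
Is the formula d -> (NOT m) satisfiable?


Search for a satisfying assignment over {d, m}.
Try d=F, m=F: the formula evaluates to T.
A satisfying assignment exists.

Satisfiable.


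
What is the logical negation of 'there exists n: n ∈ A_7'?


¬(for all x: φ) = there exists x: ¬φ, and ¬(there exists x: φ) = for all x: ¬φ.
Apply to the existential statement.

for all n: NOT(n ∈ A_7)


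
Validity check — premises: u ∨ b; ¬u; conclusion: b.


This matches the form of disjunctive syllogism: the conclusion follows in every model of the premises.

Valid.


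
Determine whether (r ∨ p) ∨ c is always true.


Build the truth table over {c, p, r}:
c | p | r | φ
-------------
F | F | F | F
T | F | F | T
F | T | F | T
T | T | F | T
F | F | T | T
T | F | T | T
F | T | T | T
T | T | T | T
Counterexample at row 1: with c=F, p=F, r=F, the formula is F.

No, it is not a tautology.


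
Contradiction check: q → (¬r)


Truth table over {q, r}:
q | r | φ
---------
F | F | T
T | F | T
F | T | T
T | T | F
Satisfying assignment at row 1: q=F, r=F gives T.

No, it is not a contradiction.


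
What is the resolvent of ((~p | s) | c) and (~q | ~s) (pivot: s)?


The clauses contain complementary literals s and ~s.
Resolution eliminates this pair and disjoins the remaining literals (merging duplicates).

((c | ~p) | ~q)


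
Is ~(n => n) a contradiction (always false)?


Truth table over {n}:
n | φ
-----
False | False
True | False
Every row is false.

Yes, it is a contradiction.


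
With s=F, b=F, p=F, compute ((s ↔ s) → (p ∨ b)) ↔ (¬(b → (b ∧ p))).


Substitute s=F, b=F, p=F:
s ↔ s = F ↔ F = T
p ∨ b = F ∨ F = F
(s ↔ s) → (p ∨ b) = T → F = F
b ∧ p = F ∧ F = F
b → (b ∧ p) = F → F = T
¬(b → (b ∧ p)) = F
((s ↔ s) → (p ∨ b)) ↔ (¬(b → (b ∧ p))) = F ↔ F = T

T


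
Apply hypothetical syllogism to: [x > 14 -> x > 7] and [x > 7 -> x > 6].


Hypothetical syllogism: from (P → Q) and (Q → R), infer (P → R).
Chain the two implications through the shared middle term 'x > 7'.

x > 14 -> x > 6


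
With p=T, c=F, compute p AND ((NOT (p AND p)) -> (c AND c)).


Substitute p=T, c=F:
p AND p = T AND T = T
NOT (p AND p) = F
c AND c = F AND F = F
(NOT (p AND p)) -> (c AND c) = F -> F = T
p AND ((NOT (p AND p)) -> (c AND c)) = T AND T = T

T


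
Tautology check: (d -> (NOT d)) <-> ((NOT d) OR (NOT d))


Build the truth table over {d}:
d | φ
-----
F | T
T | T
Every row evaluates to true.

Yes, it is a tautology.


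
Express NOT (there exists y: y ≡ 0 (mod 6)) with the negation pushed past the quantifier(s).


¬(for all x: φ) = there exists x: ¬φ, and ¬(there exists x: φ) = for all x: ¬φ.
Apply to the existential statement.

for all y: NOT(y ≡ 0 (mod 6))


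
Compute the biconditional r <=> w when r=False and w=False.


Biconditional is true when both operands have the same truth value.
Substitute: r=False, w=False.
False <=> False evaluates to True.

True


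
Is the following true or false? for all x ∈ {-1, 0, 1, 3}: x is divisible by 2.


Evaluate the predicate on each element: -1:F, 0:T, 1:F, 3:F.
Counterexample x = -1 fails the predicate.

F


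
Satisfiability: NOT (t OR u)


Search for a satisfying assignment over {t, u}.
Try t=F, u=F: the formula evaluates to T.
A satisfying assignment exists.

Satisfiable.


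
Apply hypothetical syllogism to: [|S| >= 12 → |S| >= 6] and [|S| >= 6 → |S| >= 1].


Hypothetical syllogism: from (P → Q) and (Q → R), infer (P → R).
Chain the two implications through the shared middle term '|S| >= 6'.

|S| >= 12 → |S| >= 1


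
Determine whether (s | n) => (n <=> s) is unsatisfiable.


Truth table over {n, s}:
n | s | φ
---------
False | False | True
True | False | False
False | True | False
True | True | True
Satisfying assignment at row 1: n=False, s=False gives True.

No, it is not a contradiction.


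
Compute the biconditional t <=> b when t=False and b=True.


Biconditional is true when both operands have the same truth value.
Substitute: t=False, b=True.
False <=> True evaluates to False.

False


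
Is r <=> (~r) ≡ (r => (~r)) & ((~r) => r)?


Compare truth tables:
r | φ | ψ
---------
False | False | False
True | False | False
The columns φ and ψ agree on every row.

Yes, they are logically equivalent.


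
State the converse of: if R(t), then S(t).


The converse of (P → Q) is (Q → P). It is not in general equivalent to the original.
Here P = 'R(t)' and Q = 'S(t)'.

If S(t), then R(t).


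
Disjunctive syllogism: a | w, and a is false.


Disjunctive syllogism: from (P ∨ Q) and ¬P, infer Q.
One disjunct, 'a', is ruled out; the other must hold.

w


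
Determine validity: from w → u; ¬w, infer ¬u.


This is denying the antecedent (fallacy). There exist truth assignments where the premises are all true but the conclusion is false.

Invalid.


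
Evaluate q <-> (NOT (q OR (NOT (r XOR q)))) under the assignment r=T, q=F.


Substitute r=T, q=F:
r XOR q = T XOR F = T
NOT (r XOR q) = F
q OR (NOT (r XOR q)) = F OR F = F
NOT (q OR (NOT (r XOR q))) = T
q <-> (NOT (q OR (NOT (r XOR q)))) = F <-> T = F

F


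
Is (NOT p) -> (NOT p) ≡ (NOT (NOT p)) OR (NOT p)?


Compare truth tables:
p | φ | ψ
---------
F | T | T
T | T | T
The columns φ and ψ agree on every row.

Yes, they are logically equivalent.


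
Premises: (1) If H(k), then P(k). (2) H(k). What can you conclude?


Modus ponens: from (P → Q) and P, infer Q.
P = 'H(k)' is asserted, and P → Q holds, so Q follows.

P(k).


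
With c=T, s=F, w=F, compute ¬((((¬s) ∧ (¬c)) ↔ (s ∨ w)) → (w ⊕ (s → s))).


Substitute c=T, s=F, w=F:
¬s = T
¬c = F
(¬s) ∧ (¬c) = T ∧ F = F
s ∨ w = F ∨ F = F
((¬s) ∧ (¬c)) ↔ (s ∨ w) = F ↔ F = T
s → s = F → F = T
w ⊕ (s → s) = F ⊕ T = T
(((¬s) ∧ (¬c)) ↔ (s ∨ w)) → (w ⊕ (s → s)) = T → T = T
¬((((¬s) ∧ (¬c)) ↔ (s ∨ w)) → (w ⊕ (s → s))) = F

F


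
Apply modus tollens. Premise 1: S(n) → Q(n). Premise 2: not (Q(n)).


Modus tollens: from (P → Q) and ¬Q, infer ¬P.
Q = 'Q(n)' is denied; since P → Q, P must also fail.

Not (S(n)).


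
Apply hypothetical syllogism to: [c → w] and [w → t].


Hypothetical syllogism: from (P → Q) and (Q → R), infer (P → R).
Chain the two implications through the shared middle term 'w'.

c → t


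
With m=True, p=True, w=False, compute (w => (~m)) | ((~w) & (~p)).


Substitute m=True, p=True, w=False:
~m = False
w => (~m) = False => False = True
~w = True
~p = False
(~w) & (~p) = True & False = False
(w => (~m)) | ((~w) & (~p)) = True | False = True

True


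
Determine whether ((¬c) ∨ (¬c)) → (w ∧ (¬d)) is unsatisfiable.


Truth table over {c, d, w}:
c | d | w | φ
-------------
F | F | F | F
T | F | F | T
F | T | F | F
T | T | F | T
F | F | T | T
T | F | T | T
F | T | T | F
T | T | T | T
Satisfying assignment at row 2: c=T, d=F, w=F gives T.

No, it is not a contradiction.


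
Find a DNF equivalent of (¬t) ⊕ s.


Step 1: (¬t) ⊕ s is true exactly when they disagree: ((¬t) ∧ ¬s) ∨ (¬(¬t) ∧ s).
Step 2: Eliminate any double negations (¬¬X = X).

((¬t) ∧ (¬s)) ∨ (t ∧ s)


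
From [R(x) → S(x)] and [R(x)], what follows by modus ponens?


Modus ponens: from (P → Q) and P, infer Q.
P = 'R(x)' is asserted, and P → Q holds, so Q follows.

S(x).


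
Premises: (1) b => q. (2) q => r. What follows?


Hypothetical syllogism: from (P → Q) and (Q → R), infer (P → R).
Chain the two implications through the shared middle term 'q'.

b => r


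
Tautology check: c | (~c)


Build the truth table over {c}:
c | φ
-----
False | True
True | True
Every row evaluates to true.

Yes, it is a tautology.


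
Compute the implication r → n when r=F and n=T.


Implication is false only when antecedent is true and consequent is false.
Substitute: r=F, n=T.
F → T evaluates to T.

T


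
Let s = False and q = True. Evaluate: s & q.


Conjunction is true only when both operands are true.
Substitute: s=False, q=True.
False & True evaluates to False.

False


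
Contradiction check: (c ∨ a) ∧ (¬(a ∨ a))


Truth table over {a, c}:
a | c | φ
---------
F | F | F
T | F | F
F | T | T
T | T | F
Satisfying assignment at row 3: a=F, c=T gives T.

No, it is not a contradiction.


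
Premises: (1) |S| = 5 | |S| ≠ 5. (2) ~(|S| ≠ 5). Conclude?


Disjunctive syllogism: from (P ∨ Q) and ¬P, infer Q.
One disjunct, '|S| ≠ 5', is ruled out; the other must hold.

|S| = 5


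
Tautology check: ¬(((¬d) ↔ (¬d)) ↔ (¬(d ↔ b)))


Build the truth table over {b, d}:
b | d | φ
---------
F | F | T
T | F | F
F | T | F
T | T | T
Counterexample at row 2: with b=T, d=F, the formula is F.

No, it is not a tautology.


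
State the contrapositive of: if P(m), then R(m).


The contrapositive of (P → Q) is (¬Q → ¬P); it is logically equivalent to the original.
Here P = 'P(m)' and Q = 'R(m)'.

If not (R(m)), then not (P(m)).


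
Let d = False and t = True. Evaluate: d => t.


Implication is false only when antecedent is true and consequent is false.
Substitute: d=False, t=True.
False => True evaluates to True.

True


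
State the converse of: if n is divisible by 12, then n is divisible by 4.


The converse of (P → Q) is (Q → P). It is not in general equivalent to the original.
Here P = 'n is divisible by 12' and Q = 'n is divisible by 4'.

If n is divisible by 4, then n is divisible by 12.


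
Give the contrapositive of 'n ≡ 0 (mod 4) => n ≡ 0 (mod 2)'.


The contrapositive of (P → Q) is (¬Q → ¬P); it is logically equivalent to the original.
Here P = 'n ≡ 0 (mod 4)' and Q = 'n ≡ 0 (mod 2)'.

If not (n ≡ 0 (mod 2)), then not (n ≡ 0 (mod 4)).


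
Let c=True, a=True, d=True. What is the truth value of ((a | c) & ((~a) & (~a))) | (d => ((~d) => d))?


Substitute c=True, a=True, d=True:
a | c = True | True = True
~a = False
~a = False
(~a) & (~a) = False & False = False
(a | c) & ((~a) & (~a)) = True & False = False
~d = False
(~d) => d = False => True = True
d => ((~d) => d) = True => True = True
((a | c) & ((~a) & (~a))) | (d => ((~d) => d)) = False | True = True

True


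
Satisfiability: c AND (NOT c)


Check all 2 assignments over {c}:
c | φ
-----
F | F
T | F
No assignment makes the formula true.

Unsatisfiable.


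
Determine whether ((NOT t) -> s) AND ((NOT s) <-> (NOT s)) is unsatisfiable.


Truth table over {s, t}:
s | t | φ
---------
F | F | F
T | F | T
F | T | T
T | T | T
Satisfying assignment at row 2: s=T, t=F gives T.

No, it is not a contradiction.


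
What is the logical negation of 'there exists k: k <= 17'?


¬(for all x: φ) = there exists x: ¬φ, and ¬(there exists x: φ) = for all x: ¬φ.
Apply to the existential statement.

for all k: NOT(k <= 17)


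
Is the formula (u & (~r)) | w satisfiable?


Search for a satisfying assignment over {r, u, w}.
Try r=False, u=True, w=False: the formula evaluates to True.
A satisfying assignment exists.

Satisfiable.


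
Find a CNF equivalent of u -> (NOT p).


Step 1: Rewrite u → (¬p) as ¬u ∨ (¬p).

(NOT u) OR (NOT p)


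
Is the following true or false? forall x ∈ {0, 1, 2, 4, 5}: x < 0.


Evaluate the predicate on each element: 0:False, 1:False, 2:False, 4:False, 5:False.
Counterexample x = 0 fails the predicate.

False


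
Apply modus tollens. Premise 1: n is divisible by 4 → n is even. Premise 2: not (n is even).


Modus tollens: from (P → Q) and ¬Q, infer ¬P.
Q = 'n is even' is denied; since P → Q, P must also fail.

Not (n is divisible by 4).


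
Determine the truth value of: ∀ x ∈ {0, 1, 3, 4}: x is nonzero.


Evaluate the predicate on each element: 0:F, 1:T, 3:T, 4:T.
Counterexample x = 0 fails the predicate.

F


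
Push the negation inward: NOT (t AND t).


De Morgan: the negation of a conjunction is the disjunction of the negations.
Distribute NOT across AND, flipping it to OR, and negate each literal.

(NOT t) OR (NOT t)


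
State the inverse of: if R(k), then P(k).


The inverse of (P → Q) is (¬P → ¬Q). It is equivalent to the converse, not to the original.
Here P = 'R(k)' and Q = 'P(k)'.

If not (R(k)), then not (P(k)).


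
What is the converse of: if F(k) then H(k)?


The converse of (P → Q) is (Q → P). It is not in general equivalent to the original.
Here P = 'F(k)' and Q = 'H(k)'.

If H(k), then F(k).


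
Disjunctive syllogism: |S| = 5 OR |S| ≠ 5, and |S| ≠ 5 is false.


Disjunctive syllogism: from (P ∨ Q) and ¬P, infer Q.
One disjunct, '|S| ≠ 5', is ruled out; the other must hold.

|S| = 5


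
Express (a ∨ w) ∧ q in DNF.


Step 1: Distribute ∧ over ∨: (a ∨ w) ∧ q = (a ∧ q) ∨ (w ∧ q).

(a ∧ q) ∨ (w ∧ q)


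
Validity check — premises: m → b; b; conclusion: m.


This is affirming the consequent (fallacy). There exist truth assignments where the premises are all true but the conclusion is false.

Invalid.


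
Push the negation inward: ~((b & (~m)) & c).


De Morgan: the negation of a conjunction is the disjunction of the negations.
Distribute ~ across &, flipping it to |, and negate each literal.

((~b) | m) | (~c)


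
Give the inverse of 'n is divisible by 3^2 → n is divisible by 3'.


The inverse of (P → Q) is (¬P → ¬Q). It is equivalent to the converse, not to the original.
Here P = 'n is divisible by 3^2' and Q = 'n is divisible by 3'.

If not (n is divisible by 3^2), then not (n is divisible by 3).


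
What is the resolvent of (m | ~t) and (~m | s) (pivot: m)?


The clauses contain complementary literals m and ~m.
Resolution eliminates this pair and disjoins the remaining literals (merging duplicates).

(~t | s)


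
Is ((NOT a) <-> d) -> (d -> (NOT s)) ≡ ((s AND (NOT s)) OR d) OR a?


Compare truth tables:
a | d | s | φ | ψ
-----------------
F | F | F | T | F
T | F | F | T | T
F | T | F | T | T
T | T | F | T | T
F | F | T | T | F
T | F | T | T | T
F | T | T | F | T
T | T | T | T | T
They differ at row 1 (a=F, d=F, s=F): φ=T but ψ=F.

No, they are not logically equivalent.


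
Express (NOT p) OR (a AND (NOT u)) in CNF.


Step 1: Distribute ∨ over ∧: (¬p) ∨ (a ∧ (¬u)) = ((¬p) ∨ a) ∧ ((¬p) ∨ (¬u)).

((NOT p) OR a) AND ((NOT p) OR (NOT u))


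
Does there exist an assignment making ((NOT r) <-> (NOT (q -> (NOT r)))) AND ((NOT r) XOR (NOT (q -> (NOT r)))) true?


Check all 4 assignments over {q, r}:
q | r | φ
---------
F | F | F
T | F | F
F | T | F
T | T | F
No assignment makes the formula true.

Unsatisfiable.


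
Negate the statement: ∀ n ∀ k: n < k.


Negation flips each quantifier (∀↔∃) and negates the inner predicate.
¬(∀ n ∀ k: φ) = ∃ n ∃ k: ¬φ.

∃ n ∃ k: ¬(n < k)


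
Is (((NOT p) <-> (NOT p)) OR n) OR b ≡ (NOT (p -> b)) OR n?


Compare truth tables:
b | n | p | φ | ψ
-----------------
F | F | F | T | F
T | F | F | T | F
F | T | F | T | T
T | T | F | T | T
F | F | T | T | T
T | F | T | T | F
F | T | T | T | T
T | T | T | T | T
They differ at row 1 (b=F, n=F, p=F): φ=T but ψ=F.

No, they are not logically equivalent.


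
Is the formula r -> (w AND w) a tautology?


Build the truth table over {r, w}:
r | w | φ
---------
F | F | T
T | F | F
F | T | T
T | T | T
Counterexample at row 2: with r=T, w=F, the formula is F.

No, it is not a tautology.


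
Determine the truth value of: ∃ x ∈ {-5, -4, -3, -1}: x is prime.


Evaluate the predicate on each element: -5:F, -4:F, -3:F, -1:F.
No element satisfies the predicate.

F


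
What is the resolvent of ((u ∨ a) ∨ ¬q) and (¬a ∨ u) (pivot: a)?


The clauses contain complementary literals a and ¬a.
Resolution eliminates this pair and disjoins the remaining literals (merging duplicates).

(¬q ∨ u)


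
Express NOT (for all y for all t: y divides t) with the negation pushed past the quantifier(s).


Negation flips each quantifier (∀↔∃) and negates the inner predicate.
¬(for all y for all t: φ) = there exists y there exists t: ¬φ.

there exists y there exists t: NOT(y divides t)


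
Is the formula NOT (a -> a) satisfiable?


Check all 2 assignments over {a}:
a | φ
-----
F | F
T | F
No assignment makes the formula true.

Unsatisfiable.


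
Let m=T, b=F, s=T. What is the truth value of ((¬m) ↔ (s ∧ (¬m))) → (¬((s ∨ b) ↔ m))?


Substitute m=T, b=F, s=T:
¬m = F
¬m = F
s ∧ (¬m) = T ∧ F = F
(¬m) ↔ (s ∧ (¬m)) = F ↔ F = T
s ∨ b = T ∨ F = T
(s ∨ b) ↔ m = T ↔ T = T
¬((s ∨ b) ↔ m) = F
((¬m) ↔ (s ∧ (¬m))) → (¬((s ∨ b) ↔ m)) = T → F = F

F


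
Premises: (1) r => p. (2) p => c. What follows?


Hypothetical syllogism: from (P → Q) and (Q → R), infer (P → R).
Chain the two implications through the shared middle term 'p'.

r => c


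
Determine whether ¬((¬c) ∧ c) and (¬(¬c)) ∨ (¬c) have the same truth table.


Compare truth tables:
c | φ | ψ
---------
F | T | T
T | T | T
The columns φ and ψ agree on every row.

Yes, they are logically equivalent.


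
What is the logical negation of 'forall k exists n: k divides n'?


Negation flips each quantifier (∀↔∃) and negates the inner predicate.
¬(forall k exists n: φ) = exists k forall n: ¬φ.

exists k forall n: ~(k divides n)


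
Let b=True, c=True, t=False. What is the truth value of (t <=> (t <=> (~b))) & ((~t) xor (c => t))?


Substitute b=True, c=True, t=False:
~b = False
t <=> (~b) = False <=> False = True
t <=> (t <=> (~b)) = False <=> True = False
~t = True
c => t = True => False = False
(~t) xor (c => t) = True xor False = True
(t <=> (t <=> (~b))) & ((~t) xor (c => t)) = False & True = False

False


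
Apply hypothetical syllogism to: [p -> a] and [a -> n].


Hypothetical syllogism: from (P → Q) and (Q → R), infer (P → R).
Chain the two implications through the shared middle term 'a'.

p -> n


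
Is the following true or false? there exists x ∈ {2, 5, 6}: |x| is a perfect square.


Evaluate the predicate on each element: 2:F, 5:F, 6:F.
No element satisfies the predicate.

F


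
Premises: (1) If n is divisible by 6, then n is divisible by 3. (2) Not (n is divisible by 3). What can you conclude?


Modus tollens: from (P → Q) and ¬Q, infer ¬P.
Q = 'n is divisible by 3' is denied; since P → Q, P must also fail.

Not (n is divisible by 6).


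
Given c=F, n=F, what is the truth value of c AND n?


Conjunction is true only when both operands are true.
Substitute: c=F, n=F.
F AND F evaluates to F.

F


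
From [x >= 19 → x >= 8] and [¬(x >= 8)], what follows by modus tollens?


Modus tollens: from (P → Q) and ¬Q, infer ¬P.
Q = 'x >= 8' is denied; since P → Q, P must also fail.

Not (x >= 19).


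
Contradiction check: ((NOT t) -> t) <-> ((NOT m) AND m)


Truth table over {m, t}:
m | t | φ
---------
F | F | T
T | F | T
F | T | F
T | T | F
Satisfying assignment at row 1: m=F, t=F gives T.

No, it is not a contradiction.


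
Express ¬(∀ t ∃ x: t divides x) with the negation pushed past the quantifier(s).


Negation flips each quantifier (∀↔∃) and negates the inner predicate.
¬(∀ t ∃ x: φ) = ∃ t ∀ x: ¬φ.

∃ t ∀ x: ¬(t divides x)


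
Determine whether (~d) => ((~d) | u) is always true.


Build the truth table over {d, u}:
d | u | φ
---------
False | False | True
True | False | True
False | True | True
True | True | True
Every row evaluates to true.

Yes, it is a tautology.


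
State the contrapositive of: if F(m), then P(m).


The contrapositive of (P → Q) is (¬Q → ¬P); it is logically equivalent to the original.
Here P = 'F(m)' and Q = 'P(m)'.

If not (P(m)), then not (F(m)).


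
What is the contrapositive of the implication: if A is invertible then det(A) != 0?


The contrapositive of (P → Q) is (¬Q → ¬P); it is logically equivalent to the original.
Here P = 'A is invertible' and Q = 'det(A) != 0'.

If not (det(A) != 0), then not (A is invertible).


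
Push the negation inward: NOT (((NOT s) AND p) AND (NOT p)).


De Morgan: the negation of a conjunction is the disjunction of the negations.
Distribute NOT across AND, flipping it to OR, and negate each literal.

(s OR (NOT p)) OR p


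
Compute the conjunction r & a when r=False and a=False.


Conjunction is true only when both operands are true.
Substitute: r=False, a=False.
False & False evaluates to False.

False


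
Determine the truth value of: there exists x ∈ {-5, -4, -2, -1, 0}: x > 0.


Evaluate the predicate on each element: -5:F, -4:F, -2:F, -1:F, 0:F.
No element satisfies the predicate.

F


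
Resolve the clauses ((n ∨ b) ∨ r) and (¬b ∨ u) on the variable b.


The clauses contain complementary literals b and ¬b.
Resolution eliminates this pair and disjoins the remaining literals (merging duplicates).

((r ∨ n) ∨ u)


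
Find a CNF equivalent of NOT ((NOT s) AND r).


Step 1: Apply De Morgan: ¬((¬s) ∧ r) = ¬(¬s) ∨ ¬r.
Step 2: Eliminate any double negations (¬¬X = X).

s OR (NOT r)


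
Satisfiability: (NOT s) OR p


Search for a satisfying assignment over {p, s}.
Try p=F, s=F: the formula evaluates to T.
A satisfying assignment exists.

Satisfiable.


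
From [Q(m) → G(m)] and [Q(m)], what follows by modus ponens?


Modus ponens: from (P → Q) and P, infer Q.
P = 'Q(m)' is asserted, and P → Q holds, so Q follows.

G(m).


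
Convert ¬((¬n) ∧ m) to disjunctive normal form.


Step 1: Apply De Morgan: ¬((¬n) ∧ m) = ¬(¬n) ∨ ¬m.
Step 2: Eliminate any double negations (¬¬X = X).

n ∨ (¬m)


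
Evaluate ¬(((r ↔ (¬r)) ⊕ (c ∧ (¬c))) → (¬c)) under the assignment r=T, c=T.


Substitute r=T, c=T:
¬r = F
r ↔ (¬r) = T ↔ F = F
¬c = F
c ∧ (¬c) = T ∧ F = F
(r ↔ (¬r)) ⊕ (c ∧ (¬c)) = F ⊕ F = F
¬c = F
((r ↔ (¬r)) ⊕ (c ∧ (¬c))) → (¬c) = F → F = T
¬(((r ↔ (¬r)) ⊕ (c ∧ (¬c))) → (¬c)) = F

F


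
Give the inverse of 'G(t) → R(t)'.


The inverse of (P → Q) is (¬P → ¬Q). It is equivalent to the converse, not to the original.
Here P = 'G(t)' and Q = 'R(t)'.

If not (G(t)), then not (R(t)).


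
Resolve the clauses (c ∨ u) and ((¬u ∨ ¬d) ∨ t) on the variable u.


The clauses contain complementary literals u and ¬u.
Resolution eliminates this pair and disjoins the remaining literals (merging duplicates).

((c ∨ ¬d) ∨ t)


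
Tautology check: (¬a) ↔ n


Build the truth table over {a, n}:
a | n | φ
---------
F | F | F
T | F | T
F | T | T
T | T | F
Counterexample at row 1: with a=F, n=F, the formula is F.

No, it is not a tautology.


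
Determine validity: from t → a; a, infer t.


This is affirming the consequent (fallacy). There exist truth assignments where the premises are all true but the conclusion is false.

Invalid.


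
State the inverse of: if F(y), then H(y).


The inverse of (P → Q) is (¬P → ¬Q). It is equivalent to the converse, not to the original.
Here P = 'F(y)' and Q = 'H(y)'.

If not (F(y)), then not (H(y)).


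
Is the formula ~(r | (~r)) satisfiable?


Check all 2 assignments over {r}:
r | φ
-----
False | False
True | False
No assignment makes the formula true.

Unsatisfiable.


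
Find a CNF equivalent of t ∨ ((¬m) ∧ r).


Step 1: Distribute ∨ over ∧: t ∨ ((¬m) ∧ r) = (t ∨ (¬m)) ∧ (t ∨ r).

(t ∨ (¬m)) ∧ (t ∨ r)


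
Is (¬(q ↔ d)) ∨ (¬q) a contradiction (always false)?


Truth table over {d, q}:
d | q | φ
---------
F | F | T
T | F | T
F | T | T
T | T | F
Satisfying assignment at row 1: d=F, q=F gives T.

No, it is not a contradiction.


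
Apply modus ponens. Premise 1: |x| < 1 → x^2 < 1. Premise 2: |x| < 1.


Modus ponens: from (P → Q) and P, infer Q.
P = '|x| < 1' is asserted, and P → Q holds, so Q follows.

x^2 < 1.


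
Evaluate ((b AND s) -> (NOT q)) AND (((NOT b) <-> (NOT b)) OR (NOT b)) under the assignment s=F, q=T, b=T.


Substitute s=F, q=T, b=T:
b AND s = T AND F = F
NOT q = F
(b AND s) -> (NOT q) = F -> F = T
NOT b = F
NOT b = F
(NOT b) <-> (NOT b) = F <-> F = T
NOT b = F
((NOT b) <-> (NOT b)) OR (NOT b) = T OR F = T
((b AND s) -> (NOT q)) AND (((NOT b) <-> (NOT b)) OR (NOT b)) = T AND T = T

T


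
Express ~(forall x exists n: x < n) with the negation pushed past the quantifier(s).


Negation flips each quantifier (∀↔∃) and negates the inner predicate.
¬(forall x exists n: φ) = exists x forall n: ¬φ.

exists x forall n: ~(x < n)


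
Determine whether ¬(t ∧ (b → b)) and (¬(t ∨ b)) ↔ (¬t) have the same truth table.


Compare truth tables:
b | t | φ | ψ
-------------
F | F | T | T
T | F | T | F
F | T | F | T
T | T | F | T
They differ at row 2 (b=T, t=F): φ=T but ψ=F.

No, they are not logically equivalent.


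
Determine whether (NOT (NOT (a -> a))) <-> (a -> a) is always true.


Build the truth table over {a}:
a | φ
-----
F | T
T | T
Every row evaluates to true.

Yes, it is a tautology.


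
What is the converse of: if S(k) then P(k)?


The converse of (P → Q) is (Q → P). It is not in general equivalent to the original.
Here P = 'S(k)' and Q = 'P(k)'.

If P(k), then S(k).


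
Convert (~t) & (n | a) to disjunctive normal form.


Step 1: Distribute ∧ over ∨: (¬t) ∧ (n ∨ a) = ((¬t) ∧ n) ∨ ((¬t) ∧ a).

((~t) & n) | ((~t) & a)


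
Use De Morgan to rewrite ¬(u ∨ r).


De Morgan: the negation of a disjunction is the conjunction of the negations.
Distribute ¬ across ∨, flipping it to ∧, and negate each literal.

(¬u) ∧ (¬r)


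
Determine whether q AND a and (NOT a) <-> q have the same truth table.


Compare truth tables:
a | q | φ | ψ
-------------
F | F | F | F
T | F | F | T
F | T | F | T
T | T | T | F
They differ at row 2 (a=T, q=F): φ=F but ψ=T.

No, they are not logically equivalent.


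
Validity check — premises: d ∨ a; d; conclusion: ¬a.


This is affirming a disjunct (fallacy). There exist truth assignments where the premises are all true but the conclusion is false.

Invalid.


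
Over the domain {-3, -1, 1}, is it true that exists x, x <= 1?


Evaluate the predicate on each element: -3:True, -1:True, 1:True.
Witness x = -3 satisfies the predicate.

True


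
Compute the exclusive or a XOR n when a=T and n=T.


Exclusive or is true when exactly one operand is true.
Substitute: a=T, n=T.
T XOR T evaluates to F.

F


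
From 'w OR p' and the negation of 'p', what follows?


Disjunctive syllogism: from (P ∨ Q) and ¬P, infer Q.
One disjunct, 'p', is ruled out; the other must hold.

w


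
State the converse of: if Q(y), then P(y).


The converse of (P → Q) is (Q → P). It is not in general equivalent to the original.
Here P = 'Q(y)' and Q = 'P(y)'.

If P(y), then Q(y).


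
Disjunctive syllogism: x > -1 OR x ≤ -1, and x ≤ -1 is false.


Disjunctive syllogism: from (P ∨ Q) and ¬P, infer Q.
One disjunct, 'x ≤ -1', is ruled out; the other must hold.

x > -1


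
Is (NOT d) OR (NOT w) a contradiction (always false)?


Truth table over {d, w}:
d | w | φ
---------
F | F | T
T | F | T
F | T | T
T | T | F
Satisfying assignment at row 1: d=F, w=F gives T.

No, it is not a contradiction.


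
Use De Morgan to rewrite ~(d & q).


De Morgan: the negation of a conjunction is the disjunction of the negations.
Distribute ~ across &, flipping it to |, and negate each literal.

(~d) | (~q)


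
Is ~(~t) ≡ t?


Compare truth tables:
t | φ | ψ
---------
False | False | False
True | True | True
The columns φ and ψ agree on every row.

Yes, they are logically equivalent.


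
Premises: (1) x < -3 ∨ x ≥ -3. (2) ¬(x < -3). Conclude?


Disjunctive syllogism: from (P ∨ Q) and ¬P, infer Q.
One disjunct, 'x < -3', is ruled out; the other must hold.

x ≥ -3


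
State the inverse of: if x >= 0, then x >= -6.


The inverse of (P → Q) is (¬P → ¬Q). It is equivalent to the converse, not to the original.
Here P = 'x >= 0' and Q = 'x >= -6'.

If not (x >= 0), then not (x >= -6).


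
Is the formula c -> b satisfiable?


Search for a satisfying assignment over {b, c}.
Try b=F, c=F: the formula evaluates to T.
A satisfying assignment exists.

Satisfiable.


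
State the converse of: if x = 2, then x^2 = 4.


The converse of (P → Q) is (Q → P). It is not in general equivalent to the original.
Here P = 'x = 2' and Q = 'x^2 = 4'.

If x^2 = 4, then x = 2.


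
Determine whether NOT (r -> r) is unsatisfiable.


Truth table over {r}:
r | φ
-----
F | F
T | F
Every row is false.

Yes, it is a contradiction.


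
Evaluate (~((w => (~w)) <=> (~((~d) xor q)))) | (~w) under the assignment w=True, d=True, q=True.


Substitute w=True, d=True, q=True:
~w = False
w => (~w) = True => False = False
~d = False
(~d) xor q = False xor True = True
~((~d) xor q) = False
(w => (~w)) <=> (~((~d) xor q)) = False <=> False = True
~((w => (~w)) <=> (~((~d) xor q))) = False
~w = False
(~((w => (~w)) <=> (~((~d) xor q)))) | (~w) = False | False = False

False
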